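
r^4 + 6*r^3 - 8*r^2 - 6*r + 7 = (r - 1)^2*(r + 1)*(r + 7)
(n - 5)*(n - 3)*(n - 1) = n^3 - 9*n^2 + 23*n - 15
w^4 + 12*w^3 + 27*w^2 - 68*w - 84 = (w - 2)*(w + 1)*(w + 6)*(w + 7)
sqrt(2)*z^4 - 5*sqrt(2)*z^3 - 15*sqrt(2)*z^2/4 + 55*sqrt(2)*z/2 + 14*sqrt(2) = (z - 4)*(z - 7/2)*(z + 2)*(sqrt(2)*z + sqrt(2)/2)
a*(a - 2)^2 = a^3 - 4*a^2 + 4*a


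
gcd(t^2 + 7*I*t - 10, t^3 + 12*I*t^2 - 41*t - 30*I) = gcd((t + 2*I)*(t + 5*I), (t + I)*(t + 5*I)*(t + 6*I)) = t + 5*I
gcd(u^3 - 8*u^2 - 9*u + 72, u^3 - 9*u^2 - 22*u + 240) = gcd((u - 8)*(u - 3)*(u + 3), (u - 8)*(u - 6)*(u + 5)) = u - 8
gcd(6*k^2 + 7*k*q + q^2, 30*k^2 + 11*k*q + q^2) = 6*k + q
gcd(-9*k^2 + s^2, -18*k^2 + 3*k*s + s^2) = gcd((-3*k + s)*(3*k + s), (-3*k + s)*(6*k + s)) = -3*k + s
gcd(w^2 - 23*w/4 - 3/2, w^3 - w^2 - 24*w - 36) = w - 6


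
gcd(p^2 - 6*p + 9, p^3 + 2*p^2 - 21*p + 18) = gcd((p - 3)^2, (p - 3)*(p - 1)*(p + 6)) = p - 3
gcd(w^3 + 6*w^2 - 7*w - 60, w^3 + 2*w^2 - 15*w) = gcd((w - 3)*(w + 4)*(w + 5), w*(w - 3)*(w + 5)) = w^2 + 2*w - 15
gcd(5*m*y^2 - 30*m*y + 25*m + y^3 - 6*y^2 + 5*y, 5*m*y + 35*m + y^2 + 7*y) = 5*m + y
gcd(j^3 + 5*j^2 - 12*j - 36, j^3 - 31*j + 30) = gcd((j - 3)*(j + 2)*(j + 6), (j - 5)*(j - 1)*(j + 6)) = j + 6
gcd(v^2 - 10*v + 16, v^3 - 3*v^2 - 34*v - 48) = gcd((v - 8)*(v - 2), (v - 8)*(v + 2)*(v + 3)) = v - 8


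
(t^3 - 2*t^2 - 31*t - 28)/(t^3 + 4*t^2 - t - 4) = (t - 7)/(t - 1)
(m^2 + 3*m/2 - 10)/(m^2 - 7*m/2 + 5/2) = (m + 4)/(m - 1)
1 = 1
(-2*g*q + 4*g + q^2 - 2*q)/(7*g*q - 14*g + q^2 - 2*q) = (-2*g + q)/(7*g + q)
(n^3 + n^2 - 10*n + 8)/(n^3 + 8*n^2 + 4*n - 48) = (n - 1)/(n + 6)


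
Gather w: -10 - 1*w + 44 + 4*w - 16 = 3*w + 18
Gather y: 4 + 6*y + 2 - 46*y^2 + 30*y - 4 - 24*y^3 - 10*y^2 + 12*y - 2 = -24*y^3 - 56*y^2 + 48*y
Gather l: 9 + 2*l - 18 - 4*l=-2*l - 9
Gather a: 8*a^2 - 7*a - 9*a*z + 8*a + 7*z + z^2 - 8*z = 8*a^2 + a*(1 - 9*z) + z^2 - z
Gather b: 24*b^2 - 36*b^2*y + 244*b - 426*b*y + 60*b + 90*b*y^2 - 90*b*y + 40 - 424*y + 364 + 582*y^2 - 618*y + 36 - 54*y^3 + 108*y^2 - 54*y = b^2*(24 - 36*y) + b*(90*y^2 - 516*y + 304) - 54*y^3 + 690*y^2 - 1096*y + 440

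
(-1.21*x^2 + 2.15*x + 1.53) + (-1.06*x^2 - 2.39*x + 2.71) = -2.27*x^2 - 0.24*x + 4.24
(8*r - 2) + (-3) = 8*r - 5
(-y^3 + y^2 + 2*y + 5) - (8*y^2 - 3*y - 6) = -y^3 - 7*y^2 + 5*y + 11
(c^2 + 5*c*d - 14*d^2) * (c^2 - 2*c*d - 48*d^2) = c^4 + 3*c^3*d - 72*c^2*d^2 - 212*c*d^3 + 672*d^4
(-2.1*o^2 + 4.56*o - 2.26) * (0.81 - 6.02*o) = 12.642*o^3 - 29.1522*o^2 + 17.2988*o - 1.8306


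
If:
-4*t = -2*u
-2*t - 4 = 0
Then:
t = -2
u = -4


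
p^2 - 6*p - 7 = (p - 7)*(p + 1)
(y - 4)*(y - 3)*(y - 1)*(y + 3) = y^4 - 5*y^3 - 5*y^2 + 45*y - 36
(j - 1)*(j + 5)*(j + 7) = j^3 + 11*j^2 + 23*j - 35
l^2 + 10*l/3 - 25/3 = (l - 5/3)*(l + 5)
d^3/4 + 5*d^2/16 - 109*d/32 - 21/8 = (d/4 + 1)*(d - 7/2)*(d + 3/4)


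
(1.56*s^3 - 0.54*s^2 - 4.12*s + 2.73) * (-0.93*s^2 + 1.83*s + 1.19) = -1.4508*s^5 + 3.357*s^4 + 4.6998*s^3 - 10.7211*s^2 + 0.0930999999999997*s + 3.2487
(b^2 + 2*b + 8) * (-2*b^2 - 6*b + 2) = -2*b^4 - 10*b^3 - 26*b^2 - 44*b + 16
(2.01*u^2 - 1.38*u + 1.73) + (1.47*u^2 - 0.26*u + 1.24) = 3.48*u^2 - 1.64*u + 2.97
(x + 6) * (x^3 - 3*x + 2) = x^4 + 6*x^3 - 3*x^2 - 16*x + 12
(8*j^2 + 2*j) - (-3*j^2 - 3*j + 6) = 11*j^2 + 5*j - 6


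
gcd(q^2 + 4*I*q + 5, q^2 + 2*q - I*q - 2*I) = q - I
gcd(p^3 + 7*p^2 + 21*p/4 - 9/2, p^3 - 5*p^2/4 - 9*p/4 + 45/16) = p + 3/2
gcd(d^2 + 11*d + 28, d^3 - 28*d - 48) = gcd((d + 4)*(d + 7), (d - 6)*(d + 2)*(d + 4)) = d + 4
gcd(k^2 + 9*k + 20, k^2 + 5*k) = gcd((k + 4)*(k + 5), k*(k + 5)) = k + 5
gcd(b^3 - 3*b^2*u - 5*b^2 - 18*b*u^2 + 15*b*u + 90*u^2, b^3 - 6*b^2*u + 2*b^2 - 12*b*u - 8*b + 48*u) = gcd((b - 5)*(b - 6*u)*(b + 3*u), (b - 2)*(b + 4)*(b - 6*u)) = -b + 6*u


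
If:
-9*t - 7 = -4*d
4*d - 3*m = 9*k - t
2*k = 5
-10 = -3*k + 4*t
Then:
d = 11/32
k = 5/2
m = -29/4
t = -5/8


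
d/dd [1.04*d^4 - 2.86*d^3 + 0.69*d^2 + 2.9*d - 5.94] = 4.16*d^3 - 8.58*d^2 + 1.38*d + 2.9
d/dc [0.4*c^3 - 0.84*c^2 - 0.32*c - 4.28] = 1.2*c^2 - 1.68*c - 0.32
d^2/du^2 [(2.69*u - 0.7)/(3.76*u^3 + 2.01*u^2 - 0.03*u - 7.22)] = (228.180864*u^5 + 3.22382399999992*u^4 - 62.302518*u^3 + 859.816956*u^2 + 120.461928*u - 21.483648)/(53.157376*u^9 + 85.249728*u^8 + 44.299944*u^7 - 299.460183*u^6 - 327.748689*u^5 - 82.616643*u^4 + 590.620521*u^3 + 314.314758*u^2 - 4.691556*u - 376.367048)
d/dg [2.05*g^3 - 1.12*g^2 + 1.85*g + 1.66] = 6.15*g^2 - 2.24*g + 1.85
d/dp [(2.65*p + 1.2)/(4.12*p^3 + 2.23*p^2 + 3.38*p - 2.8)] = (10.918*p^3 + 5.9095*p^2 + 8.957*p - (2.65*p + 1.2)*(12.36*p^2 + 4.46*p + 3.38) - 7.42)/(4.12*p^3 + 2.23*p^2 + 3.38*p - 2.8)^2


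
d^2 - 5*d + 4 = (d - 4)*(d - 1)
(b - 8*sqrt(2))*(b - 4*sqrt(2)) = b^2 - 12*sqrt(2)*b + 64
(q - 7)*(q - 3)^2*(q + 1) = q^4 - 12*q^3 + 38*q^2 - 12*q - 63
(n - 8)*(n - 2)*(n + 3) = n^3 - 7*n^2 - 14*n + 48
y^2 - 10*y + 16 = (y - 8)*(y - 2)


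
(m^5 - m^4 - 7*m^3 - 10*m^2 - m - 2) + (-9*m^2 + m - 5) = m^5 - m^4 - 7*m^3 - 19*m^2 - 7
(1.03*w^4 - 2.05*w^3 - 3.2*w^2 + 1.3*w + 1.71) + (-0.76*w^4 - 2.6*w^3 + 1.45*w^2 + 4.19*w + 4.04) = 0.27*w^4 - 4.65*w^3 - 1.75*w^2 + 5.49*w + 5.75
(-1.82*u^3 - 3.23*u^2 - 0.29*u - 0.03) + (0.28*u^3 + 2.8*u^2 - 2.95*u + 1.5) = -1.54*u^3 - 0.43*u^2 - 3.24*u + 1.47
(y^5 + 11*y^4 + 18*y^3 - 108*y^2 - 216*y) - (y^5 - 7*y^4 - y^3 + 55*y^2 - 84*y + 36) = 18*y^4 + 19*y^3 - 163*y^2 - 132*y - 36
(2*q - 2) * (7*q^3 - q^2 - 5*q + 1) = 14*q^4 - 16*q^3 - 8*q^2 + 12*q - 2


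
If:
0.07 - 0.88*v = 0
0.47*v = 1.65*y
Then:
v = 0.08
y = 0.02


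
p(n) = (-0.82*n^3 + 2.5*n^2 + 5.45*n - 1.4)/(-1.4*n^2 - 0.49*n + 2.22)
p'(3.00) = 1.11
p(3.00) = -1.29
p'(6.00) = 0.67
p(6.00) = 1.09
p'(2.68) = 1.34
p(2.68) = -1.68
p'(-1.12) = 5.10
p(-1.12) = -3.18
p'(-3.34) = 0.80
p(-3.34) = -3.30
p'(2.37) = 1.74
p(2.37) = -2.15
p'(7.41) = 0.64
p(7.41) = 2.01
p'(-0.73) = 1.99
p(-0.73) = -2.03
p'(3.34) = 0.97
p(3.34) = -0.94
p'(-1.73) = 6.30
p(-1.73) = -0.80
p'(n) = (2.8*n + 0.49)*(-0.82*n^3 + 2.5*n^2 + 5.45*n - 1.4)/(-1.4*n^2 - 0.49*n + 2.22)^2 + (-2.46*n^2 + 5.0*n + 5.45)/(-1.4*n^2 - 0.49*n + 2.22) = (1.148*n^4 + 0.8036*n^3 + 0.9438*n^2 + 7.18*n + 11.413)/(1.96*n^4 + 1.372*n^3 - 5.9759*n^2 - 2.1756*n + 4.9284)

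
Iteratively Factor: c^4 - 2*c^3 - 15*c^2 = (c)*(c^3 - 2*c^2 - 15*c) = c^2*(c^2 - 2*c - 15) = c^2*(c - 5)*(c + 3)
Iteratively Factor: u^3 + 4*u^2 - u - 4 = (u + 4)*(u^2 - 1) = (u - 1)*(u + 4)*(u + 1)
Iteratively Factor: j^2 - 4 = (j - 2)*(j + 2)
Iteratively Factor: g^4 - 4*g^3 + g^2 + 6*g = (g - 2)*(g^3 - 2*g^2 - 3*g) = g*(g - 2)*(g^2 - 2*g - 3) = g*(g - 3)*(g - 2)*(g + 1)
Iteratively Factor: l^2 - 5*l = (l - 5)*(l)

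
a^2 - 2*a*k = a*(a - 2*k)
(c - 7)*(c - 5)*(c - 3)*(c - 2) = c^4 - 17*c^3 + 101*c^2 - 247*c + 210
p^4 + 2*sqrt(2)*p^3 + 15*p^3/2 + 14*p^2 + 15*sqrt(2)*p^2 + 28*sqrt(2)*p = p*(p + 7/2)*(p + 4)*(p + 2*sqrt(2))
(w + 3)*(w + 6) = w^2 + 9*w + 18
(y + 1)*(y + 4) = y^2 + 5*y + 4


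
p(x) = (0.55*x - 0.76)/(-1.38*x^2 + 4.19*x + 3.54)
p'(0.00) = 0.41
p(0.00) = -0.21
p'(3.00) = 0.42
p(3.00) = 0.24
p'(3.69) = 173.73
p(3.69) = 6.02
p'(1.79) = 0.09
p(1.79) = 0.03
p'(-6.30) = 0.01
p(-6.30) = 0.05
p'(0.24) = 0.23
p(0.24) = -0.14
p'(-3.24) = 0.03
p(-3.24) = 0.10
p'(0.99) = 0.09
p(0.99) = -0.03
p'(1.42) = 0.08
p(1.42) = 0.00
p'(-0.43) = 2.81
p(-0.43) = -0.67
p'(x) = (0.55*x - 0.76)*(2.76*x - 4.19)/(-1.38*x^2 + 4.19*x + 3.54)^2 + 0.55/(-1.38*x^2 + 4.19*x + 3.54)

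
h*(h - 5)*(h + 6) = h^3 + h^2 - 30*h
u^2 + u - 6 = (u - 2)*(u + 3)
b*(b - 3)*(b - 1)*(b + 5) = b^4 + b^3 - 17*b^2 + 15*b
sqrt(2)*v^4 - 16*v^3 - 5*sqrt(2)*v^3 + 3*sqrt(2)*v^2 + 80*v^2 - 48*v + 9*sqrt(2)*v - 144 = (v - 3)^2*(v - 8*sqrt(2))*(sqrt(2)*v + sqrt(2))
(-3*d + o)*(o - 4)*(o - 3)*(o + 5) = -3*d*o^3 + 6*d*o^2 + 69*d*o - 180*d + o^4 - 2*o^3 - 23*o^2 + 60*o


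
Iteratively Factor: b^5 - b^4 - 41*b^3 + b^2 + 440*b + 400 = (b + 4)*(b^4 - 5*b^3 - 21*b^2 + 85*b + 100) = (b - 5)*(b + 4)*(b^3 - 21*b - 20) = (b - 5)^2*(b + 4)*(b^2 + 5*b + 4) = (b - 5)^2*(b + 4)^2*(b + 1)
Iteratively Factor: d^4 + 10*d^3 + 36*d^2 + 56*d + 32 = (d + 4)*(d^3 + 6*d^2 + 12*d + 8) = (d + 2)*(d + 4)*(d^2 + 4*d + 4) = (d + 2)^2*(d + 4)*(d + 2)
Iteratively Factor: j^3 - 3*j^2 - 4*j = (j)*(j^2 - 3*j - 4) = j*(j + 1)*(j - 4)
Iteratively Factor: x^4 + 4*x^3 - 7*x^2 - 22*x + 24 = (x - 1)*(x^3 + 5*x^2 - 2*x - 24) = (x - 2)*(x - 1)*(x^2 + 7*x + 12) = (x - 2)*(x - 1)*(x + 3)*(x + 4)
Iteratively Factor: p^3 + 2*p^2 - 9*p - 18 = (p + 3)*(p^2 - p - 6) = (p + 2)*(p + 3)*(p - 3)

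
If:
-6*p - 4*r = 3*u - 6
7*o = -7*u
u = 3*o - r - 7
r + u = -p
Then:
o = 8/5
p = 11/5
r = -3/5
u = -8/5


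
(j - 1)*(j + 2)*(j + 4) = j^3 + 5*j^2 + 2*j - 8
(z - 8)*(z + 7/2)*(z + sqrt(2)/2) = z^3 - 9*z^2/2 + sqrt(2)*z^2/2 - 28*z - 9*sqrt(2)*z/4 - 14*sqrt(2)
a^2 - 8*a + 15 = (a - 5)*(a - 3)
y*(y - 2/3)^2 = y^3 - 4*y^2/3 + 4*y/9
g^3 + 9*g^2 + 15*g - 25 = (g - 1)*(g + 5)^2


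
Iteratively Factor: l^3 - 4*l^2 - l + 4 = (l - 4)*(l^2 - 1) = (l - 4)*(l - 1)*(l + 1)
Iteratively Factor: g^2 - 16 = (g - 4)*(g + 4)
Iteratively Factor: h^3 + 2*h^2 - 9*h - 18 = (h - 3)*(h^2 + 5*h + 6) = (h - 3)*(h + 2)*(h + 3)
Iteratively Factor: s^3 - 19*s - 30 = (s + 3)*(s^2 - 3*s - 10) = (s + 2)*(s + 3)*(s - 5)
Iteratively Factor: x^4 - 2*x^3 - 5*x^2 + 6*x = (x + 2)*(x^3 - 4*x^2 + 3*x) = (x - 3)*(x + 2)*(x^2 - x) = (x - 3)*(x - 1)*(x + 2)*(x)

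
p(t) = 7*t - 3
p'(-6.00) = 7.00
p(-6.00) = -45.00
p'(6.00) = 7.00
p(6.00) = 39.00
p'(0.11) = 7.00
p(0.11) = -2.23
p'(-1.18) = 7.00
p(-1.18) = -11.26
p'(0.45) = 7.00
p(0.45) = 0.15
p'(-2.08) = 7.00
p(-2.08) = -17.56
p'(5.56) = 7.00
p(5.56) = 35.92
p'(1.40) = 7.00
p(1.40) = 6.80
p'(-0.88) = 7.00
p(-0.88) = -9.16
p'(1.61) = 7.00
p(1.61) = 8.27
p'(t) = 7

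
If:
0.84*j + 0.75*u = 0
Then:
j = -0.892857142857143*u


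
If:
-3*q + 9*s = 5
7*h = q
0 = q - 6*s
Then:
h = -10/21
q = -10/3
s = -5/9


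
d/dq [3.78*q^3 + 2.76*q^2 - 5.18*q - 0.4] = 11.34*q^2 + 5.52*q - 5.18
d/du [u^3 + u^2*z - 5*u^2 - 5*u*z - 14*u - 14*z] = 3*u^2 + 2*u*z - 10*u - 5*z - 14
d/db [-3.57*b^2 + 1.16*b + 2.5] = 1.16 - 7.14*b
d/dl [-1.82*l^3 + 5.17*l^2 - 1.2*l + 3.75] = -5.46*l^2 + 10.34*l - 1.2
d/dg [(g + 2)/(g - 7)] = -9/(g - 7)^2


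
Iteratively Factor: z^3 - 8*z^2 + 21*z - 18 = (z - 3)*(z^2 - 5*z + 6) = (z - 3)^2*(z - 2)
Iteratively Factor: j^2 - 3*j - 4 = (j - 4)*(j + 1)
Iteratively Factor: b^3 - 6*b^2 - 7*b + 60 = (b - 4)*(b^2 - 2*b - 15) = (b - 5)*(b - 4)*(b + 3)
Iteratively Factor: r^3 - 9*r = (r + 3)*(r^2 - 3*r) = (r - 3)*(r + 3)*(r)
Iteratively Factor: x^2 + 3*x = (x + 3)*(x)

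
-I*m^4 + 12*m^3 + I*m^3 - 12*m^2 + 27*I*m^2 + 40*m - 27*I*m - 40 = (m - I)*(m + 5*I)*(m + 8*I)*(-I*m + I)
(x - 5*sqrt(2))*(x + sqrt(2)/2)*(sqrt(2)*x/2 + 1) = sqrt(2)*x^3/2 - 7*x^2/2 - 7*sqrt(2)*x - 5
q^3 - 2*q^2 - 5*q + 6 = (q - 3)*(q - 1)*(q + 2)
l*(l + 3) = l^2 + 3*l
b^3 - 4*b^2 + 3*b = b*(b - 3)*(b - 1)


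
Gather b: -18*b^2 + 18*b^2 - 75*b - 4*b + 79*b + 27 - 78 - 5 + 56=0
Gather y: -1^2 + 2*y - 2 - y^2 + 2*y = -y^2 + 4*y - 3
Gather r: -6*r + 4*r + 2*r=0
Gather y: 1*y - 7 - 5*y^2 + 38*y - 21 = -5*y^2 + 39*y - 28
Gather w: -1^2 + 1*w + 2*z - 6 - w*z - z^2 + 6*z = w*(1 - z) - z^2 + 8*z - 7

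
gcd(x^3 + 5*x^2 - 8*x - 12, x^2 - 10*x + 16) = x - 2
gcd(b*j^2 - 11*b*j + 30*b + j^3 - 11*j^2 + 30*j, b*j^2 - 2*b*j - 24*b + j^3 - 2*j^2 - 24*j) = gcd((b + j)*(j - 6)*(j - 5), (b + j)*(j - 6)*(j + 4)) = b*j - 6*b + j^2 - 6*j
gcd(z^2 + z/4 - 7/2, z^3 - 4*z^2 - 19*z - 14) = z + 2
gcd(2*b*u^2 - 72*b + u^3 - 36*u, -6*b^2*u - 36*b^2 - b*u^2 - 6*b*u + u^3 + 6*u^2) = 2*b*u + 12*b + u^2 + 6*u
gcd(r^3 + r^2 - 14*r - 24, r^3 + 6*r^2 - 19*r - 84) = r^2 - r - 12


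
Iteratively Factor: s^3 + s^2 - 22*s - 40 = (s + 4)*(s^2 - 3*s - 10) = (s + 2)*(s + 4)*(s - 5)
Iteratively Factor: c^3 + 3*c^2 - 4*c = (c + 4)*(c^2 - c) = (c - 1)*(c + 4)*(c)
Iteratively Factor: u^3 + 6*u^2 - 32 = (u - 2)*(u^2 + 8*u + 16) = (u - 2)*(u + 4)*(u + 4)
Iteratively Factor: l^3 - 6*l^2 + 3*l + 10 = (l + 1)*(l^2 - 7*l + 10) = (l - 5)*(l + 1)*(l - 2)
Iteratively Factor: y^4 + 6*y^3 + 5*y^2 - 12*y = (y + 3)*(y^3 + 3*y^2 - 4*y) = (y - 1)*(y + 3)*(y^2 + 4*y) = y*(y - 1)*(y + 3)*(y + 4)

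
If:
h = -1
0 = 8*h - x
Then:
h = -1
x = -8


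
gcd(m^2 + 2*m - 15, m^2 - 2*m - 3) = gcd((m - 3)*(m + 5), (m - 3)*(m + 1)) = m - 3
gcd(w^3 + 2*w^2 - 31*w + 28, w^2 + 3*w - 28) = w^2 + 3*w - 28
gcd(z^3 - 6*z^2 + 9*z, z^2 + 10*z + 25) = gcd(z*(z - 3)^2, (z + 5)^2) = 1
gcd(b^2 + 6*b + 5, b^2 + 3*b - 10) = b + 5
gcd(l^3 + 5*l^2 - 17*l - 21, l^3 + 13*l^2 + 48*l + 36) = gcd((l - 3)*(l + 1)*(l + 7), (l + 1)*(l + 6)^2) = l + 1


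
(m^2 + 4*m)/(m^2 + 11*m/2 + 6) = 2*m/(2*m + 3)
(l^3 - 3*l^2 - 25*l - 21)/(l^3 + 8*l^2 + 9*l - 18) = (l^2 - 6*l - 7)/(l^2 + 5*l - 6)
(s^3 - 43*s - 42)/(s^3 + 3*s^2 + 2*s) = (s^2 - s - 42)/(s*(s + 2))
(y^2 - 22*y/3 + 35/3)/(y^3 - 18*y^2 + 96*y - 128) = (3*y^2 - 22*y + 35)/(3*(y^3 - 18*y^2 + 96*y - 128))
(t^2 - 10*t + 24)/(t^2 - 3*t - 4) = (t - 6)/(t + 1)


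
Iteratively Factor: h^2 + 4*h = (h + 4)*(h)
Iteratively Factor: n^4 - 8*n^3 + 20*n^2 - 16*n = (n - 4)*(n^3 - 4*n^2 + 4*n) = (n - 4)*(n - 2)*(n^2 - 2*n) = n*(n - 4)*(n - 2)*(n - 2)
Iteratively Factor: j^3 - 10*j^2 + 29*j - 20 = (j - 4)*(j^2 - 6*j + 5) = (j - 4)*(j - 1)*(j - 5)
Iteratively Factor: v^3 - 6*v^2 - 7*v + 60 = (v - 4)*(v^2 - 2*v - 15) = (v - 5)*(v - 4)*(v + 3)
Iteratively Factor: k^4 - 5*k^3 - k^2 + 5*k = (k - 5)*(k^3 - k) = (k - 5)*(k + 1)*(k^2 - k) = (k - 5)*(k - 1)*(k + 1)*(k)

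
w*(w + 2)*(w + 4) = w^3 + 6*w^2 + 8*w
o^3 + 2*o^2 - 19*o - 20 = (o - 4)*(o + 1)*(o + 5)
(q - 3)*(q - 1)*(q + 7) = q^3 + 3*q^2 - 25*q + 21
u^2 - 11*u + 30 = (u - 6)*(u - 5)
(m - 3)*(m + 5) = m^2 + 2*m - 15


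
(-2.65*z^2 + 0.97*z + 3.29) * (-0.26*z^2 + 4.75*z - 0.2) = 0.689*z^4 - 12.8397*z^3 + 4.2821*z^2 + 15.4335*z - 0.658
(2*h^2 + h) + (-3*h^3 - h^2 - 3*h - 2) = -3*h^3 + h^2 - 2*h - 2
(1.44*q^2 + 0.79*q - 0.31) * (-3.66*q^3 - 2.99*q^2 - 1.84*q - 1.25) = -5.2704*q^5 - 7.197*q^4 - 3.8771*q^3 - 2.3267*q^2 - 0.4171*q + 0.3875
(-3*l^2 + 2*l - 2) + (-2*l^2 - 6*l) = -5*l^2 - 4*l - 2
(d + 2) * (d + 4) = d^2 + 6*d + 8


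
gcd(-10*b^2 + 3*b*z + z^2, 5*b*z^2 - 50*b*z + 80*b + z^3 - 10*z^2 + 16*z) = 5*b + z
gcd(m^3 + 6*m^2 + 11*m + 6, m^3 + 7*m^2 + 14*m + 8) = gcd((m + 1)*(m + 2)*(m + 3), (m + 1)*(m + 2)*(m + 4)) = m^2 + 3*m + 2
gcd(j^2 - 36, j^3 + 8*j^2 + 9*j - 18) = j + 6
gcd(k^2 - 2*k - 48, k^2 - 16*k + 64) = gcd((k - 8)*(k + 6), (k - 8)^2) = k - 8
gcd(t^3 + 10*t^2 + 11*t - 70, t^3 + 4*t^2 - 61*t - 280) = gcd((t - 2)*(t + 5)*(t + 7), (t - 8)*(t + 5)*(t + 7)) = t^2 + 12*t + 35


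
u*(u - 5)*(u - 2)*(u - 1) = u^4 - 8*u^3 + 17*u^2 - 10*u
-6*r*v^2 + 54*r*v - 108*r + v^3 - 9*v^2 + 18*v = (-6*r + v)*(v - 6)*(v - 3)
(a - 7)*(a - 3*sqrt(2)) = a^2 - 7*a - 3*sqrt(2)*a + 21*sqrt(2)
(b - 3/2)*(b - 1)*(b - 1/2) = b^3 - 3*b^2 + 11*b/4 - 3/4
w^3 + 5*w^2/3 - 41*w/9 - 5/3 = (w - 5/3)*(w + 1/3)*(w + 3)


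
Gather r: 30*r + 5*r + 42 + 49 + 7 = 35*r + 98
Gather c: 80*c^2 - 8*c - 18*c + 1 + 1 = 80*c^2 - 26*c + 2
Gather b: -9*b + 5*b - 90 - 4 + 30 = -4*b - 64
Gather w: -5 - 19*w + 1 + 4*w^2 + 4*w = 4*w^2 - 15*w - 4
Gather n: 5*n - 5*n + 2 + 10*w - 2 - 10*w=0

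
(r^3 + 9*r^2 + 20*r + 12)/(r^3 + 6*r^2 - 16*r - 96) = (r^2 + 3*r + 2)/(r^2 - 16)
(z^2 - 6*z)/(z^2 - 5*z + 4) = z*(z - 6)/(z^2 - 5*z + 4)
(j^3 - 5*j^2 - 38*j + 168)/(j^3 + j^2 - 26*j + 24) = (j - 7)/(j - 1)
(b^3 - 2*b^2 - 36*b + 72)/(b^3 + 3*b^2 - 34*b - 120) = (b^2 + 4*b - 12)/(b^2 + 9*b + 20)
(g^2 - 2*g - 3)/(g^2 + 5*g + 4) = (g - 3)/(g + 4)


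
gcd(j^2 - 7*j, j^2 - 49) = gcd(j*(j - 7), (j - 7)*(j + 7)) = j - 7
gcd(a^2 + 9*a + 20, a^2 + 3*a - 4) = a + 4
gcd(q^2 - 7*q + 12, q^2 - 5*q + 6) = q - 3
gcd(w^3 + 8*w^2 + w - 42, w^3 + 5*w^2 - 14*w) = w^2 + 5*w - 14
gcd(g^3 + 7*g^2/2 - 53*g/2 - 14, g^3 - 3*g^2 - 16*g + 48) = g - 4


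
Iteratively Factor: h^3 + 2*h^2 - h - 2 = (h + 2)*(h^2 - 1) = (h - 1)*(h + 2)*(h + 1)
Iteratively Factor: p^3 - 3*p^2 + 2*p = (p)*(p^2 - 3*p + 2) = p*(p - 1)*(p - 2)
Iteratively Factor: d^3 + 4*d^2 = (d)*(d^2 + 4*d) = d^2*(d + 4)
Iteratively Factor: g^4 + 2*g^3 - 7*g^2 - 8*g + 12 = (g - 2)*(g^3 + 4*g^2 + g - 6) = (g - 2)*(g - 1)*(g^2 + 5*g + 6) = (g - 2)*(g - 1)*(g + 3)*(g + 2)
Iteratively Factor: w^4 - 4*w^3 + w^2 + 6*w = (w + 1)*(w^3 - 5*w^2 + 6*w) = (w - 2)*(w + 1)*(w^2 - 3*w) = (w - 3)*(w - 2)*(w + 1)*(w)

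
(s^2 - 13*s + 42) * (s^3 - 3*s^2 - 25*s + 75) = s^5 - 16*s^4 + 56*s^3 + 274*s^2 - 2025*s + 3150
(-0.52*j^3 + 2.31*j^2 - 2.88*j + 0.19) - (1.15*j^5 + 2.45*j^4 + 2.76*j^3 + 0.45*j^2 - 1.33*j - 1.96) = -1.15*j^5 - 2.45*j^4 - 3.28*j^3 + 1.86*j^2 - 1.55*j + 2.15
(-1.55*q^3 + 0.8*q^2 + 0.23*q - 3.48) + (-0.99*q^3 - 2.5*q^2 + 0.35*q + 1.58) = -2.54*q^3 - 1.7*q^2 + 0.58*q - 1.9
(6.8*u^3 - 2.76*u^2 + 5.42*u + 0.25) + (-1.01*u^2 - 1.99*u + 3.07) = 6.8*u^3 - 3.77*u^2 + 3.43*u + 3.32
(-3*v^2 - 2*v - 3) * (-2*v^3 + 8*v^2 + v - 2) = 6*v^5 - 20*v^4 - 13*v^3 - 20*v^2 + v + 6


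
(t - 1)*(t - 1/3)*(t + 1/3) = t^3 - t^2 - t/9 + 1/9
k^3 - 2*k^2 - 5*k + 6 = (k - 3)*(k - 1)*(k + 2)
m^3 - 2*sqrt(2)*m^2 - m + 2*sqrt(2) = (m - 1)*(m + 1)*(m - 2*sqrt(2))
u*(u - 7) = u^2 - 7*u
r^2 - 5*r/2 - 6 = (r - 4)*(r + 3/2)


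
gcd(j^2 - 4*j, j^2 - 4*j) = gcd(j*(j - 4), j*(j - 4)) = j^2 - 4*j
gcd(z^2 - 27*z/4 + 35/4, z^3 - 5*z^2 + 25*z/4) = 1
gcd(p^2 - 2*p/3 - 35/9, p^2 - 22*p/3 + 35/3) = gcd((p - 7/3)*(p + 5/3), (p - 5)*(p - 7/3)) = p - 7/3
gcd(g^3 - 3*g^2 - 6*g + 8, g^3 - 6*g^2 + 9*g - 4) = g^2 - 5*g + 4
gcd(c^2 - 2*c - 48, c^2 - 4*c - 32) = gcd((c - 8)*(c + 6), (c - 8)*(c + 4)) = c - 8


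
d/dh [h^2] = 2*h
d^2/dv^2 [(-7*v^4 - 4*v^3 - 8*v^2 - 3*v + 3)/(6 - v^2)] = 2*(7*v^6 - 126*v^4 + 27*v^3 + 1647*v^2 + 486*v + 270)/(v^6 - 18*v^4 + 108*v^2 - 216)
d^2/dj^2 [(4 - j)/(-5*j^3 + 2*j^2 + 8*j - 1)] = 2*((j - 4)*(-15*j^2 + 4*j + 8)^2 + (-15*j^2 + 4*j - (j - 4)*(15*j - 2) + 8)*(5*j^3 - 2*j^2 - 8*j + 1))/(5*j^3 - 2*j^2 - 8*j + 1)^3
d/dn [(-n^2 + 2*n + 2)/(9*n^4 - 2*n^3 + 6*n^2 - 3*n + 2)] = (18*n^5 - 56*n^4 - 64*n^3 + 3*n^2 - 28*n + 10)/(81*n^8 - 36*n^7 + 112*n^6 - 78*n^5 + 84*n^4 - 44*n^3 + 33*n^2 - 12*n + 4)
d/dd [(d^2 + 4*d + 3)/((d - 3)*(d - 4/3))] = 3*(-25*d^2 + 6*d + 87)/(9*d^4 - 78*d^3 + 241*d^2 - 312*d + 144)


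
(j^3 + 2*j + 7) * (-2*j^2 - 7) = -2*j^5 - 11*j^3 - 14*j^2 - 14*j - 49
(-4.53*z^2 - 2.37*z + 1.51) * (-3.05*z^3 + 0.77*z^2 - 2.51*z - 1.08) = 13.8165*z^5 + 3.7404*z^4 + 4.9399*z^3 + 12.0038*z^2 - 1.2305*z - 1.6308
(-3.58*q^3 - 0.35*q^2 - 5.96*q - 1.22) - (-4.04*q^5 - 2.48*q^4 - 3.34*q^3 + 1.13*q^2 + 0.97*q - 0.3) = 4.04*q^5 + 2.48*q^4 - 0.24*q^3 - 1.48*q^2 - 6.93*q - 0.92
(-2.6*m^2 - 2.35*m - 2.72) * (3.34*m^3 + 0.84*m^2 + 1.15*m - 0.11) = -8.684*m^5 - 10.033*m^4 - 14.0488*m^3 - 4.7013*m^2 - 2.8695*m + 0.2992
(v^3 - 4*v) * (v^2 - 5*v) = v^5 - 5*v^4 - 4*v^3 + 20*v^2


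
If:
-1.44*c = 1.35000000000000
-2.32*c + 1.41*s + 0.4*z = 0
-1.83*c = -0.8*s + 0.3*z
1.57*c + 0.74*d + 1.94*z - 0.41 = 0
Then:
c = -0.94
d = 0.15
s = -1.80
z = 0.91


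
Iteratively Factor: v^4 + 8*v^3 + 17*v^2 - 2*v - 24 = (v + 2)*(v^3 + 6*v^2 + 5*v - 12) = (v + 2)*(v + 3)*(v^2 + 3*v - 4) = (v - 1)*(v + 2)*(v + 3)*(v + 4)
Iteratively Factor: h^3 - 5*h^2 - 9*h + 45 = (h + 3)*(h^2 - 8*h + 15) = (h - 5)*(h + 3)*(h - 3)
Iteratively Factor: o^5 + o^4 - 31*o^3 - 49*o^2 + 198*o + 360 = (o + 2)*(o^4 - o^3 - 29*o^2 + 9*o + 180) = (o - 3)*(o + 2)*(o^3 + 2*o^2 - 23*o - 60) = (o - 5)*(o - 3)*(o + 2)*(o^2 + 7*o + 12) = (o - 5)*(o - 3)*(o + 2)*(o + 4)*(o + 3)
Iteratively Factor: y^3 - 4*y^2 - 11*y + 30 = (y - 5)*(y^2 + y - 6) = (y - 5)*(y - 2)*(y + 3)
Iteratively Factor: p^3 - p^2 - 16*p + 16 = (p + 4)*(p^2 - 5*p + 4) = (p - 1)*(p + 4)*(p - 4)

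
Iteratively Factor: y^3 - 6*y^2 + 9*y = (y)*(y^2 - 6*y + 9) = y*(y - 3)*(y - 3)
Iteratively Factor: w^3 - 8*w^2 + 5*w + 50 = (w + 2)*(w^2 - 10*w + 25) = (w - 5)*(w + 2)*(w - 5)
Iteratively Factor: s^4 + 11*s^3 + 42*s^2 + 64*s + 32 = (s + 1)*(s^3 + 10*s^2 + 32*s + 32) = (s + 1)*(s + 4)*(s^2 + 6*s + 8) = (s + 1)*(s + 2)*(s + 4)*(s + 4)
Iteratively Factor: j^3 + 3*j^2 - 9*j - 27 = (j + 3)*(j^2 - 9) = (j + 3)^2*(j - 3)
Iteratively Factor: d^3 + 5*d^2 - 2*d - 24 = (d - 2)*(d^2 + 7*d + 12) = (d - 2)*(d + 4)*(d + 3)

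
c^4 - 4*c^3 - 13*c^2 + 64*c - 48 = (c - 4)*(c - 3)*(c - 1)*(c + 4)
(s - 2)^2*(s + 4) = s^3 - 12*s + 16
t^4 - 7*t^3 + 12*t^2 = t^2*(t - 4)*(t - 3)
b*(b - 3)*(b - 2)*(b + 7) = b^4 + 2*b^3 - 29*b^2 + 42*b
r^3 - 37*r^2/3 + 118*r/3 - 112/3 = (r - 8)*(r - 7/3)*(r - 2)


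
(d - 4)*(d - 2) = d^2 - 6*d + 8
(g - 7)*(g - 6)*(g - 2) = g^3 - 15*g^2 + 68*g - 84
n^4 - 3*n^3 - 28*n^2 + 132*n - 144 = (n - 4)*(n - 3)*(n - 2)*(n + 6)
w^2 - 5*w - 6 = (w - 6)*(w + 1)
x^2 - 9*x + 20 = (x - 5)*(x - 4)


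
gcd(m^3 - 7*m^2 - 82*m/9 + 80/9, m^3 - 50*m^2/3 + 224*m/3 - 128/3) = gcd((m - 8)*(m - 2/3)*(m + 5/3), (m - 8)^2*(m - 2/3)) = m^2 - 26*m/3 + 16/3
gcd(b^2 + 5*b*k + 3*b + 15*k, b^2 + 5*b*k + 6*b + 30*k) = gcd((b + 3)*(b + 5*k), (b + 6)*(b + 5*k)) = b + 5*k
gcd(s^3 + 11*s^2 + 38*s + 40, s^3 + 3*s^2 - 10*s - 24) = s^2 + 6*s + 8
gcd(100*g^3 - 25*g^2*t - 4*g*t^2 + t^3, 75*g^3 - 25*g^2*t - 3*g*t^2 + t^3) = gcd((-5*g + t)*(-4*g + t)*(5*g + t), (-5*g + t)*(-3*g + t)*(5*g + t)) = -25*g^2 + t^2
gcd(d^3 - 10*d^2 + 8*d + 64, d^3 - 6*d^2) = 1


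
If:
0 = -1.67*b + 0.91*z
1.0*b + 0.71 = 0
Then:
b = -0.71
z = -1.30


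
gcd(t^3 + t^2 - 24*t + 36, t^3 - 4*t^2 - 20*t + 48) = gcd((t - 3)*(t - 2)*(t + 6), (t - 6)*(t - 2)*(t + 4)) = t - 2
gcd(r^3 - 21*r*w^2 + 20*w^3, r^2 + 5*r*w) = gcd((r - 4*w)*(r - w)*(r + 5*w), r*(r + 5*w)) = r + 5*w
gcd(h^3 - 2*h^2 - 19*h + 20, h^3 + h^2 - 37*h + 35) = h^2 - 6*h + 5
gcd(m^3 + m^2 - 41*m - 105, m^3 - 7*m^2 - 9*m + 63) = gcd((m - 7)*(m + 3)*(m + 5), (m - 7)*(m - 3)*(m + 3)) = m^2 - 4*m - 21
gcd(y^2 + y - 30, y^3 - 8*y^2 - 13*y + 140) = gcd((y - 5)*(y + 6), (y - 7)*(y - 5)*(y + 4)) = y - 5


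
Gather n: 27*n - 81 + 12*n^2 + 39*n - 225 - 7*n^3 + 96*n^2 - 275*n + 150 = -7*n^3 + 108*n^2 - 209*n - 156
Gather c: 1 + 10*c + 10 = 10*c + 11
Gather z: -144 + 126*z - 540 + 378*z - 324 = 504*z - 1008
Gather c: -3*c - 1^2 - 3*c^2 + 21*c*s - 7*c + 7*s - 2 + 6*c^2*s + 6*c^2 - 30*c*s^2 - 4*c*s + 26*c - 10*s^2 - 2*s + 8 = c^2*(6*s + 3) + c*(-30*s^2 + 17*s + 16) - 10*s^2 + 5*s + 5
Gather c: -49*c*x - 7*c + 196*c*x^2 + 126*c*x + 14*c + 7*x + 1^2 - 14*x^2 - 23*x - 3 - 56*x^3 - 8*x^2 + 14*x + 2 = c*(196*x^2 + 77*x + 7) - 56*x^3 - 22*x^2 - 2*x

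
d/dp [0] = 0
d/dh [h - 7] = 1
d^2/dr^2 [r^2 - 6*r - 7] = 2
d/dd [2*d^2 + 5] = 4*d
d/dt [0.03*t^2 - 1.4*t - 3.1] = 0.06*t - 1.4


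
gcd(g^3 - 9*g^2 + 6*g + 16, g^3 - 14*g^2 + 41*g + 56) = g^2 - 7*g - 8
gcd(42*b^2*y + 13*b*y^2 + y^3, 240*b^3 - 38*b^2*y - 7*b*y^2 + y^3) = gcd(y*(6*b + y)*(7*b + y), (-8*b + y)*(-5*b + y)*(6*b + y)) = 6*b + y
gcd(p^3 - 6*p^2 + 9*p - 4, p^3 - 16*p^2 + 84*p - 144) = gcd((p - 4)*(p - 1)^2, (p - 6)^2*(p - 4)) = p - 4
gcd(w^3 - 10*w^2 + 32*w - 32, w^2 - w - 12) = w - 4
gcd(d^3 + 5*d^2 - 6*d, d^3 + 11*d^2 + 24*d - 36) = d^2 + 5*d - 6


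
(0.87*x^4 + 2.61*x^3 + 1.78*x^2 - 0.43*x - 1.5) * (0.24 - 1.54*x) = -1.3398*x^5 - 3.8106*x^4 - 2.1148*x^3 + 1.0894*x^2 + 2.2068*x - 0.36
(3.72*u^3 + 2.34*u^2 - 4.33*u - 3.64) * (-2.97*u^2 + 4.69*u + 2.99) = -11.0484*u^5 + 10.497*u^4 + 34.9575*u^3 - 2.5003*u^2 - 30.0183*u - 10.8836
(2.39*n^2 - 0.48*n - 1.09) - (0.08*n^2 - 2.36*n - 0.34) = 2.31*n^2 + 1.88*n - 0.75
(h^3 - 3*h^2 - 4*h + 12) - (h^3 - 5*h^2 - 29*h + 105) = 2*h^2 + 25*h - 93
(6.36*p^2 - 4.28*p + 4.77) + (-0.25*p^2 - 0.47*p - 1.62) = 6.11*p^2 - 4.75*p + 3.15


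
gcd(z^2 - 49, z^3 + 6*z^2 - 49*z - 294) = z^2 - 49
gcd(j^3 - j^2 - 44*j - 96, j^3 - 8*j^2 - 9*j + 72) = j^2 - 5*j - 24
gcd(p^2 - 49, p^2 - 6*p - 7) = p - 7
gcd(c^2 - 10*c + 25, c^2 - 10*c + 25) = c^2 - 10*c + 25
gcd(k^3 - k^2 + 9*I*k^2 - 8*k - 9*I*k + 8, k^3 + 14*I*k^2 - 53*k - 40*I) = k^2 + 9*I*k - 8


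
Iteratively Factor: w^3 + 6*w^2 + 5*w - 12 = (w + 4)*(w^2 + 2*w - 3) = (w - 1)*(w + 4)*(w + 3)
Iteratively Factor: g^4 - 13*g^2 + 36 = (g + 2)*(g^3 - 2*g^2 - 9*g + 18) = (g - 2)*(g + 2)*(g^2 - 9) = (g - 2)*(g + 2)*(g + 3)*(g - 3)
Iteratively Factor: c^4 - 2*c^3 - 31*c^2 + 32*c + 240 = (c + 3)*(c^3 - 5*c^2 - 16*c + 80) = (c - 5)*(c + 3)*(c^2 - 16) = (c - 5)*(c + 3)*(c + 4)*(c - 4)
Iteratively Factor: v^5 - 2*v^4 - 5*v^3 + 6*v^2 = (v)*(v^4 - 2*v^3 - 5*v^2 + 6*v) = v*(v - 1)*(v^3 - v^2 - 6*v) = v^2*(v - 1)*(v^2 - v - 6) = v^2*(v - 1)*(v + 2)*(v - 3)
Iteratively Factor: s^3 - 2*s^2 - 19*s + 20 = (s + 4)*(s^2 - 6*s + 5) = (s - 5)*(s + 4)*(s - 1)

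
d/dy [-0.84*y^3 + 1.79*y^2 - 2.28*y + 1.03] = -2.52*y^2 + 3.58*y - 2.28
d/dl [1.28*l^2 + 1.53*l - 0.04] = 2.56*l + 1.53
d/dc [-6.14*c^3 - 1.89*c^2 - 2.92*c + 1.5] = -18.42*c^2 - 3.78*c - 2.92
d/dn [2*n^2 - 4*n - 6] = 4*n - 4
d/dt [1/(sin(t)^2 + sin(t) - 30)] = -(2*sin(t) + 1)*cos(t)/(sin(t)^2 + sin(t) - 30)^2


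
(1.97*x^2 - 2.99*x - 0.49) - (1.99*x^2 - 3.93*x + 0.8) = -0.02*x^2 + 0.94*x - 1.29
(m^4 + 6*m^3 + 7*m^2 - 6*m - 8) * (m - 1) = m^5 + 5*m^4 + m^3 - 13*m^2 - 2*m + 8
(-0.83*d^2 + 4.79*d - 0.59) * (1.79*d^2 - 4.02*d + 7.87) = -1.4857*d^4 + 11.9107*d^3 - 26.844*d^2 + 40.0691*d - 4.6433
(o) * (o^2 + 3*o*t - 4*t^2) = o^3 + 3*o^2*t - 4*o*t^2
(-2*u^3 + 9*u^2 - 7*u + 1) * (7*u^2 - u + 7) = -14*u^5 + 65*u^4 - 72*u^3 + 77*u^2 - 50*u + 7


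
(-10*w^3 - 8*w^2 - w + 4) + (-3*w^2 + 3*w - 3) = -10*w^3 - 11*w^2 + 2*w + 1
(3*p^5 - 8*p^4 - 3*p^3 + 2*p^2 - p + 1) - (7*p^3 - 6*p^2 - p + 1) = 3*p^5 - 8*p^4 - 10*p^3 + 8*p^2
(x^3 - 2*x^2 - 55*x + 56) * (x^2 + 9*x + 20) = x^5 + 7*x^4 - 53*x^3 - 479*x^2 - 596*x + 1120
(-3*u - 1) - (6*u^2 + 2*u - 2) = -6*u^2 - 5*u + 1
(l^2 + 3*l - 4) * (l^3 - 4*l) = l^5 + 3*l^4 - 8*l^3 - 12*l^2 + 16*l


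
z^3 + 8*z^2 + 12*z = z*(z + 2)*(z + 6)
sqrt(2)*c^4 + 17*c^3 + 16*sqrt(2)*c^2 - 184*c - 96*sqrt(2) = (c - 2*sqrt(2))*(c + 4*sqrt(2))*(c + 6*sqrt(2))*(sqrt(2)*c + 1)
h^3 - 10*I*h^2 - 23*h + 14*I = (h - 7*I)*(h - 2*I)*(h - I)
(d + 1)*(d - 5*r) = d^2 - 5*d*r + d - 5*r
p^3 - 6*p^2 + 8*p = p*(p - 4)*(p - 2)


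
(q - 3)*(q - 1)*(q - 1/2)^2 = q^4 - 5*q^3 + 29*q^2/4 - 4*q + 3/4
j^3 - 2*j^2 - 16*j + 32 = (j - 4)*(j - 2)*(j + 4)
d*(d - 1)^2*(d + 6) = d^4 + 4*d^3 - 11*d^2 + 6*d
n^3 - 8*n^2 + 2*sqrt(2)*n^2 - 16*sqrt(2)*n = n*(n - 8)*(n + 2*sqrt(2))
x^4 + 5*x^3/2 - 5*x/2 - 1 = (x - 1)*(x + 1/2)*(x + 1)*(x + 2)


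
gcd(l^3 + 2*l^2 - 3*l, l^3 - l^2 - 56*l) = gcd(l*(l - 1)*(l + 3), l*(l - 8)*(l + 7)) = l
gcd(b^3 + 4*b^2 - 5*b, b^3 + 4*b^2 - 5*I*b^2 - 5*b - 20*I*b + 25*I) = b^2 + 4*b - 5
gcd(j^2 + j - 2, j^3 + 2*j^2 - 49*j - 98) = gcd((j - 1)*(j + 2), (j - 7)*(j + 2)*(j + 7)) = j + 2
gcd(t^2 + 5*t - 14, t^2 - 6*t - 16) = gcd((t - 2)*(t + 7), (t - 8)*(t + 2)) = 1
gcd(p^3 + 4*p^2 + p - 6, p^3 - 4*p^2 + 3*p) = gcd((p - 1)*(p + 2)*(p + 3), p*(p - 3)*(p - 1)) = p - 1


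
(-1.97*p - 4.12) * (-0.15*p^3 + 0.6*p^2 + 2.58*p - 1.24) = 0.2955*p^4 - 0.564*p^3 - 7.5546*p^2 - 8.1868*p + 5.1088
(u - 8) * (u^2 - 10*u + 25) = u^3 - 18*u^2 + 105*u - 200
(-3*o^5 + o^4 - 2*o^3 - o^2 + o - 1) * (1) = -3*o^5 + o^4 - 2*o^3 - o^2 + o - 1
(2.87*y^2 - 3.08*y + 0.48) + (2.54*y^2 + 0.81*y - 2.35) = 5.41*y^2 - 2.27*y - 1.87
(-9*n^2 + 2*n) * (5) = -45*n^2 + 10*n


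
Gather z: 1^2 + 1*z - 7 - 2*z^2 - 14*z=-2*z^2 - 13*z - 6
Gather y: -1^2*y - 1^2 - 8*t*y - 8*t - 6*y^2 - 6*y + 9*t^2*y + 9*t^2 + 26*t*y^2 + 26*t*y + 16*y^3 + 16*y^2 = 9*t^2 - 8*t + 16*y^3 + y^2*(26*t + 10) + y*(9*t^2 + 18*t - 7) - 1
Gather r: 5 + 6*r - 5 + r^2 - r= r^2 + 5*r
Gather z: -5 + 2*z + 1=2*z - 4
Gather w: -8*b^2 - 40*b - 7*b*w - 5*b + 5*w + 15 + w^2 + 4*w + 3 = -8*b^2 - 45*b + w^2 + w*(9 - 7*b) + 18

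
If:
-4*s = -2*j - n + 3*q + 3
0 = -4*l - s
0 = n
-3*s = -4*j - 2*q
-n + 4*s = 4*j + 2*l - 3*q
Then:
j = -27/13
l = 15/26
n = 0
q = 9/13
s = -30/13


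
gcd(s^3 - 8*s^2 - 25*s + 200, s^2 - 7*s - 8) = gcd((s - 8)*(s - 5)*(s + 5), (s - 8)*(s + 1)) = s - 8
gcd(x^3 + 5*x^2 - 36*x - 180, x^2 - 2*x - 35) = x + 5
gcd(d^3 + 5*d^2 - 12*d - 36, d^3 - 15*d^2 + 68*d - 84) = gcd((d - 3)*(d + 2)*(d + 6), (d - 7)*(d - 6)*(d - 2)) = 1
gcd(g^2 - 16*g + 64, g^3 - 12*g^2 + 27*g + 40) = g - 8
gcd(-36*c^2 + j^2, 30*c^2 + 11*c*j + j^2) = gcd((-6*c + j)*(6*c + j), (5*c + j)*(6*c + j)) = 6*c + j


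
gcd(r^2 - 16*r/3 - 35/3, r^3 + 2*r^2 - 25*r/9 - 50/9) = r + 5/3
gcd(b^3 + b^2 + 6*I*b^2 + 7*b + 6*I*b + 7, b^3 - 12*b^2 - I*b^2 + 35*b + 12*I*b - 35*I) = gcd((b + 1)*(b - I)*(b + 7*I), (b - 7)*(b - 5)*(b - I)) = b - I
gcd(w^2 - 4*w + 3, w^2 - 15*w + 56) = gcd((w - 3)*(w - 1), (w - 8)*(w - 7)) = 1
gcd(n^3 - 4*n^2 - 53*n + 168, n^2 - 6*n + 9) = n - 3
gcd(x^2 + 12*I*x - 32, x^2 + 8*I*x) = x + 8*I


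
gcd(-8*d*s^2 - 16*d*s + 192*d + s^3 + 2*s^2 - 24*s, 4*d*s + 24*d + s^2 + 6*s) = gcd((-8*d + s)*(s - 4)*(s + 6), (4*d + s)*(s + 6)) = s + 6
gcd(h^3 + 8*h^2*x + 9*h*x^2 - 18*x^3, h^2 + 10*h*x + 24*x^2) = h + 6*x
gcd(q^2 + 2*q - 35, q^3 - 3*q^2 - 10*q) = q - 5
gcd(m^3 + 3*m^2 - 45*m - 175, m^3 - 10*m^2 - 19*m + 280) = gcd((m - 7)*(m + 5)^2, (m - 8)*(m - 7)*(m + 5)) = m^2 - 2*m - 35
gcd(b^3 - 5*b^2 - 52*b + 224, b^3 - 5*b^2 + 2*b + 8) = b - 4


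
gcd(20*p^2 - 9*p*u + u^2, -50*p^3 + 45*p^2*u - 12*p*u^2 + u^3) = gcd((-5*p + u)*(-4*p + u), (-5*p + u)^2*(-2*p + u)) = 5*p - u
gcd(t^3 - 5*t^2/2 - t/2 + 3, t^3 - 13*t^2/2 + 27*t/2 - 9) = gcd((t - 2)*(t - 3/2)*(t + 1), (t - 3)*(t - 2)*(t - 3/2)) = t^2 - 7*t/2 + 3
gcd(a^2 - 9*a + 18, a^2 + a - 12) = a - 3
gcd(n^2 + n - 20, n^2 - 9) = 1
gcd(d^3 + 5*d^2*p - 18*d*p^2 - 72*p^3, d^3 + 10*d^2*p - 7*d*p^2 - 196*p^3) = -d + 4*p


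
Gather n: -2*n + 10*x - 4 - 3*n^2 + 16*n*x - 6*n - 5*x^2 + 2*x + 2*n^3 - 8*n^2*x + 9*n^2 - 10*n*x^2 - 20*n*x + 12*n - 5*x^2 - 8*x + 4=2*n^3 + n^2*(6 - 8*x) + n*(-10*x^2 - 4*x + 4) - 10*x^2 + 4*x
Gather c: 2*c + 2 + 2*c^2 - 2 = 2*c^2 + 2*c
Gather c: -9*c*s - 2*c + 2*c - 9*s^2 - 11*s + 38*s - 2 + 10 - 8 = -9*c*s - 9*s^2 + 27*s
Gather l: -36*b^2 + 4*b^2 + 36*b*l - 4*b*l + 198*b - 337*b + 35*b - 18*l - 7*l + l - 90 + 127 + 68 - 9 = -32*b^2 - 104*b + l*(32*b - 24) + 96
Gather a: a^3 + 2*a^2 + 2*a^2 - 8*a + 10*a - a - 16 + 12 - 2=a^3 + 4*a^2 + a - 6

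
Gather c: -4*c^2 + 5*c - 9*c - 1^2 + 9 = -4*c^2 - 4*c + 8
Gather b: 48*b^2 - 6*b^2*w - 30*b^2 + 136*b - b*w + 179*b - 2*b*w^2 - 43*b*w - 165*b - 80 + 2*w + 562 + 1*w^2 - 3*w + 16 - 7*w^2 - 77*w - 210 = b^2*(18 - 6*w) + b*(-2*w^2 - 44*w + 150) - 6*w^2 - 78*w + 288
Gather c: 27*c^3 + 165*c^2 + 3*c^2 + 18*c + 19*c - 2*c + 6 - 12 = 27*c^3 + 168*c^2 + 35*c - 6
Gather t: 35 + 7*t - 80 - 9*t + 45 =-2*t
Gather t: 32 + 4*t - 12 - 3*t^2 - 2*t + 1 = -3*t^2 + 2*t + 21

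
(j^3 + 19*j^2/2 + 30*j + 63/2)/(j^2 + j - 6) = (2*j^2 + 13*j + 21)/(2*(j - 2))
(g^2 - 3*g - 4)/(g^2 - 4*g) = (g + 1)/g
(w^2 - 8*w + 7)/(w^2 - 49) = (w - 1)/(w + 7)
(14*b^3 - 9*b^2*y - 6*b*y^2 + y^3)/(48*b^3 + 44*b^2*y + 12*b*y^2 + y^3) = (7*b^2 - 8*b*y + y^2)/(24*b^2 + 10*b*y + y^2)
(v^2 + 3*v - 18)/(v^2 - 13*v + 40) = (v^2 + 3*v - 18)/(v^2 - 13*v + 40)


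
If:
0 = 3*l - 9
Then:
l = 3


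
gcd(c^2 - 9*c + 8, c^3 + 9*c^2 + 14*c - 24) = c - 1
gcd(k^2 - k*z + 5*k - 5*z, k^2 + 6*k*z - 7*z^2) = -k + z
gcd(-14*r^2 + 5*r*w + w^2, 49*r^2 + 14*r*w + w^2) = 7*r + w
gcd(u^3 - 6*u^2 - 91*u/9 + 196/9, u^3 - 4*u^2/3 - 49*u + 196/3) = u^2 - 25*u/3 + 28/3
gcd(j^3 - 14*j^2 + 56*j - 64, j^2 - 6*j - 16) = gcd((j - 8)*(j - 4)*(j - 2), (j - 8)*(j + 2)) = j - 8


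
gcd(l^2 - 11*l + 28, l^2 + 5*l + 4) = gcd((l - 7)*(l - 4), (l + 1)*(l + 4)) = 1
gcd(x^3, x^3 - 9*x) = x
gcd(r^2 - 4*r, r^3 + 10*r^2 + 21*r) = r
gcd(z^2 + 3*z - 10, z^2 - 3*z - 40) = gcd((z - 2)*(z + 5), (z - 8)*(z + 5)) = z + 5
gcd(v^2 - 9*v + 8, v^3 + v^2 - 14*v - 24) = 1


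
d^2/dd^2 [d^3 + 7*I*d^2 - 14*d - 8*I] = 6*d + 14*I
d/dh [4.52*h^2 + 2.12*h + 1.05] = 9.04*h + 2.12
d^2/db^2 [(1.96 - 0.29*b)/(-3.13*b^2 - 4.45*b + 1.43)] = ((9.6886 - 5.4462*b)*(3.13*b^2 + 4.45*b - 1.43) + (0.29*b - 1.96)*(6.26*b + 4.45)*(12.52*b + 8.9))/(3.13*b^2 + 4.45*b - 1.43)^3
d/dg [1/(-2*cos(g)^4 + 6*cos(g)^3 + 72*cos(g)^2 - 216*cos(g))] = (-4*cos(g)^3 + 9*cos(g)^2 + 72*cos(g) - 108)*sin(g)/(2*(cos(g)^3 - 3*cos(g)^2 - 36*cos(g) + 108)^2*cos(g)^2)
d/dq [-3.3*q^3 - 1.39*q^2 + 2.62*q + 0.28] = -9.9*q^2 - 2.78*q + 2.62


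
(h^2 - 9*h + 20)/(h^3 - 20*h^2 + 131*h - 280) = (h - 4)/(h^2 - 15*h + 56)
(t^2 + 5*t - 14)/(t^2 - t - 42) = (-t^2 - 5*t + 14)/(-t^2 + t + 42)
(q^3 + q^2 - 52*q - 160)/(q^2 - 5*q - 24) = (q^2 + 9*q + 20)/(q + 3)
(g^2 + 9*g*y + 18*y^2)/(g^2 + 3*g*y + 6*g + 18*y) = (g + 6*y)/(g + 6)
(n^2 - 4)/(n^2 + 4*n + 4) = (n - 2)/(n + 2)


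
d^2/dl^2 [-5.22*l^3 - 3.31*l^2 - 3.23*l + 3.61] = -31.32*l - 6.62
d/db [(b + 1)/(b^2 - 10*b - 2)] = (b^2 - 10*b - 2*(b - 5)*(b + 1) - 2)/(-b^2 + 10*b + 2)^2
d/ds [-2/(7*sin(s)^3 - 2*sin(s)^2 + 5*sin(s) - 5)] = 2*(21*sin(s)^2 - 4*sin(s) + 5)*cos(s)/(7*sin(s)^3 - 2*sin(s)^2 + 5*sin(s) - 5)^2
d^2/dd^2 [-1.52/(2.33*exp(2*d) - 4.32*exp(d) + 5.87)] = (-1.52*(4.66*exp(d) - 4.32)*(9.32*exp(d) - 8.64)*exp(d) + (14.1664*exp(d) - 6.5664)*(2.33*exp(2*d) - 4.32*exp(d) + 5.87))*exp(d)/(2.33*exp(2*d) - 4.32*exp(d) + 5.87)^3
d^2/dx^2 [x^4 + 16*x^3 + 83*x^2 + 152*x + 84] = 12*x^2 + 96*x + 166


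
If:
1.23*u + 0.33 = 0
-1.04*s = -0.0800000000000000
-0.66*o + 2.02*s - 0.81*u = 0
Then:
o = 0.56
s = 0.08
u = -0.27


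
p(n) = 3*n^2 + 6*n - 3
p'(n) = 6*n + 6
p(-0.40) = -4.92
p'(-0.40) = 3.60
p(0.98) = 5.76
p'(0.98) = 11.88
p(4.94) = 99.85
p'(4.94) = 35.64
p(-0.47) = -5.16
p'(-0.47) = 3.18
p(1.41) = 11.42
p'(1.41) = 14.46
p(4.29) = 77.95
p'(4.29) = 31.74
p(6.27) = 152.56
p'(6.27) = 43.62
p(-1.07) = -5.99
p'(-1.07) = -0.42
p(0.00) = -3.00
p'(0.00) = 6.00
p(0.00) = -3.00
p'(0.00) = 6.00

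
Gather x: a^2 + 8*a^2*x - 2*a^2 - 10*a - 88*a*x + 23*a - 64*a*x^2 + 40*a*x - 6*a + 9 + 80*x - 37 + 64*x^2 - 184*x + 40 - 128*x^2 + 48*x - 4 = -a^2 + 7*a + x^2*(-64*a - 64) + x*(8*a^2 - 48*a - 56) + 8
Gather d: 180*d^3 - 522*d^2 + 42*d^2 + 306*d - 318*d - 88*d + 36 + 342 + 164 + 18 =180*d^3 - 480*d^2 - 100*d + 560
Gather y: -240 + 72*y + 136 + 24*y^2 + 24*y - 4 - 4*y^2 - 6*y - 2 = 20*y^2 + 90*y - 110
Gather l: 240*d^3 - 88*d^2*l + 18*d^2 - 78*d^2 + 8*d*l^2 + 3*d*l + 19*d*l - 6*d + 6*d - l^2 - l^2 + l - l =240*d^3 - 60*d^2 + l^2*(8*d - 2) + l*(-88*d^2 + 22*d)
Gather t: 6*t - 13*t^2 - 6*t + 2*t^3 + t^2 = 2*t^3 - 12*t^2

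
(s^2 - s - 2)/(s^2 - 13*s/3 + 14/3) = 3*(s + 1)/(3*s - 7)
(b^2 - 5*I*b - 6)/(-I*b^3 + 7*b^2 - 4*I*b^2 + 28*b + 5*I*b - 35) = (I*b^2 + 5*b - 6*I)/(b^3 + b^2*(4 + 7*I) + b*(-5 + 28*I) - 35*I)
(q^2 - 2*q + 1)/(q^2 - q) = (q - 1)/q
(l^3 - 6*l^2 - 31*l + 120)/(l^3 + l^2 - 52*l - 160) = (l - 3)/(l + 4)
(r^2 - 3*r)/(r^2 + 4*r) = (r - 3)/(r + 4)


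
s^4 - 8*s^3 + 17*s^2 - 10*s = s*(s - 5)*(s - 2)*(s - 1)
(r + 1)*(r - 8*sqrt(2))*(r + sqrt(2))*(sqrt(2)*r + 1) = sqrt(2)*r^4 - 13*r^3 + sqrt(2)*r^3 - 23*sqrt(2)*r^2 - 13*r^2 - 23*sqrt(2)*r - 16*r - 16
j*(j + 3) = j^2 + 3*j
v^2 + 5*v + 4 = (v + 1)*(v + 4)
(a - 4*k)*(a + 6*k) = a^2 + 2*a*k - 24*k^2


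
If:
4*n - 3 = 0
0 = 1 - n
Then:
No Solution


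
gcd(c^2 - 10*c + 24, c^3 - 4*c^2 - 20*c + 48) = c - 6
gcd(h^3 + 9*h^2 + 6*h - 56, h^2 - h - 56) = h + 7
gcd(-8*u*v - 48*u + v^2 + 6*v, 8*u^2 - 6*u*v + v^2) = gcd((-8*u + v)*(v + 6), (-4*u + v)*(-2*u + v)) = 1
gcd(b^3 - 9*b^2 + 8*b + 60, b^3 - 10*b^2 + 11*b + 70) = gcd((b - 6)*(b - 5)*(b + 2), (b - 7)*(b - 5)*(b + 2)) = b^2 - 3*b - 10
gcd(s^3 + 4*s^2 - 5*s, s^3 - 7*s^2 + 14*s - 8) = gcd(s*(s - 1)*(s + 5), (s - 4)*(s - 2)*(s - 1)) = s - 1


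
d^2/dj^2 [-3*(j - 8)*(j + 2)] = -6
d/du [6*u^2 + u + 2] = 12*u + 1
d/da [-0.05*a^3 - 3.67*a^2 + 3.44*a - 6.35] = -0.15*a^2 - 7.34*a + 3.44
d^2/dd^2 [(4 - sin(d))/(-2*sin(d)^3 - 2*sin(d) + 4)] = (-2*sin(d)^7 + 18*sin(d)^6 + 5*sin(d)^5 - 33*sin(d)^4 + 35*sin(d)^3 + sin(d)^2 - 22*sin(d) - 2)/(sin(d)^3 + sin(d) - 2)^3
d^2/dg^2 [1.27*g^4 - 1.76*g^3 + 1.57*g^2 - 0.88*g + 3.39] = 15.24*g^2 - 10.56*g + 3.14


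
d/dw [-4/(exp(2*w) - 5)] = 8*exp(2*w)/(exp(2*w) - 5)^2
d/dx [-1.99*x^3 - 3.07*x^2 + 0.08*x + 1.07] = -5.97*x^2 - 6.14*x + 0.08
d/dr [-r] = -1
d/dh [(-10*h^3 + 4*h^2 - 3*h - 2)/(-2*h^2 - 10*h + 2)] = (10*h^4 + 100*h^3 - 53*h^2 + 4*h - 13)/(2*(h^4 + 10*h^3 + 23*h^2 - 10*h + 1))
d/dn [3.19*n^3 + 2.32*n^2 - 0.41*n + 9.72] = 9.57*n^2 + 4.64*n - 0.41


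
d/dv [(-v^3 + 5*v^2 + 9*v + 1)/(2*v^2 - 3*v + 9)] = 2*(-v^4 + 3*v^3 - 30*v^2 + 43*v + 42)/(4*v^4 - 12*v^3 + 45*v^2 - 54*v + 81)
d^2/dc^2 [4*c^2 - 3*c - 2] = 8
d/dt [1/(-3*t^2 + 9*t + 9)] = (2*t - 3)/(3*(-t^2 + 3*t + 3)^2)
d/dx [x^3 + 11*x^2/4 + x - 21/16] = 3*x^2 + 11*x/2 + 1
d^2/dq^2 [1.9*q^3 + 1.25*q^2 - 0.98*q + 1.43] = 11.4*q + 2.5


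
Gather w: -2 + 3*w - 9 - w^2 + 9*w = -w^2 + 12*w - 11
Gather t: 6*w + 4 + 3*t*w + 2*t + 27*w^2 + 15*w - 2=t*(3*w + 2) + 27*w^2 + 21*w + 2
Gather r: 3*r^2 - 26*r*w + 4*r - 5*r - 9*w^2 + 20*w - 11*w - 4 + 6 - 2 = 3*r^2 + r*(-26*w - 1) - 9*w^2 + 9*w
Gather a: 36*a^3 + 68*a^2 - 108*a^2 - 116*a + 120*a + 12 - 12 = 36*a^3 - 40*a^2 + 4*a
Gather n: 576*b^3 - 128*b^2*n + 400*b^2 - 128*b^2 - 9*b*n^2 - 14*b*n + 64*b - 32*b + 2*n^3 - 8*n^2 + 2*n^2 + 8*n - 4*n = 576*b^3 + 272*b^2 + 32*b + 2*n^3 + n^2*(-9*b - 6) + n*(-128*b^2 - 14*b + 4)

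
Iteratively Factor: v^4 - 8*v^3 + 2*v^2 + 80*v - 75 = (v - 5)*(v^3 - 3*v^2 - 13*v + 15) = (v - 5)*(v + 3)*(v^2 - 6*v + 5) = (v - 5)^2*(v + 3)*(v - 1)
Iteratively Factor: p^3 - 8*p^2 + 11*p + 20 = (p - 5)*(p^2 - 3*p - 4) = (p - 5)*(p + 1)*(p - 4)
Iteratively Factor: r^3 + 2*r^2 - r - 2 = (r - 1)*(r^2 + 3*r + 2) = (r - 1)*(r + 2)*(r + 1)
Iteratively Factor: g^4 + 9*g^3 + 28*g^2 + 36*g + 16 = (g + 2)*(g^3 + 7*g^2 + 14*g + 8) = (g + 1)*(g + 2)*(g^2 + 6*g + 8) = (g + 1)*(g + 2)*(g + 4)*(g + 2)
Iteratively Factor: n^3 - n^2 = (n)*(n^2 - n) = n^2*(n - 1)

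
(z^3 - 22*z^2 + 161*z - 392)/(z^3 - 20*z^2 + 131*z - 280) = (z - 7)/(z - 5)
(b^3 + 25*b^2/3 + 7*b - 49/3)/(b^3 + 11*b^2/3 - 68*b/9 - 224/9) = 3*(b^2 + 6*b - 7)/(3*b^2 + 4*b - 32)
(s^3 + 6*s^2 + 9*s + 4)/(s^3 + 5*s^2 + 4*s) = (s + 1)/s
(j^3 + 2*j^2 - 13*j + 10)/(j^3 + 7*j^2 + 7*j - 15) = (j - 2)/(j + 3)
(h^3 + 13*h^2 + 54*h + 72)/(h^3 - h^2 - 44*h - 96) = (h + 6)/(h - 8)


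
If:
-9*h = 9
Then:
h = -1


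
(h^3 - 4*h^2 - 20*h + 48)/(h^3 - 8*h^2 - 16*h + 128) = (h^2 - 8*h + 12)/(h^2 - 12*h + 32)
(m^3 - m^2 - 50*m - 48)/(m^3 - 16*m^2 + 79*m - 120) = (m^2 + 7*m + 6)/(m^2 - 8*m + 15)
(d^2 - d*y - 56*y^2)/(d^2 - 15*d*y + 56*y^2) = (-d - 7*y)/(-d + 7*y)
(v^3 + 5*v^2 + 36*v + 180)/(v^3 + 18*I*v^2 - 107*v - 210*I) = (v^2 + v*(5 - 6*I) - 30*I)/(v^2 + 12*I*v - 35)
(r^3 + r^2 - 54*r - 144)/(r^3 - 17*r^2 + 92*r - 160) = (r^2 + 9*r + 18)/(r^2 - 9*r + 20)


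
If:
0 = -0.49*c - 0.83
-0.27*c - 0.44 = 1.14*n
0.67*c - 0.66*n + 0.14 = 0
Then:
No Solution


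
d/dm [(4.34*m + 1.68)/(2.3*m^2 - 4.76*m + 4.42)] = (-9.982*m^2 - 7.728*m + 27.1796)/(5.29*m^4 - 21.896*m^3 + 42.9896*m^2 - 42.0784*m + 19.5364)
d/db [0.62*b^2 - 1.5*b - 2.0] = 1.24*b - 1.5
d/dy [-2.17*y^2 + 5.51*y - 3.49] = 5.51 - 4.34*y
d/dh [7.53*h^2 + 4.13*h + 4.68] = 15.06*h + 4.13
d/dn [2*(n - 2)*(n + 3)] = 4*n + 2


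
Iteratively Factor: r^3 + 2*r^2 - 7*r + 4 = (r - 1)*(r^2 + 3*r - 4) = (r - 1)^2*(r + 4)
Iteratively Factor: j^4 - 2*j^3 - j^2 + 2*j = (j - 2)*(j^3 - j) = (j - 2)*(j - 1)*(j^2 + j) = j*(j - 2)*(j - 1)*(j + 1)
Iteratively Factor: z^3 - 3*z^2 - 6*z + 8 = (z - 4)*(z^2 + z - 2) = (z - 4)*(z - 1)*(z + 2)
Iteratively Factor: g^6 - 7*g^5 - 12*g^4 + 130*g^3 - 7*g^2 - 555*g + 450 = (g - 5)*(g^5 - 2*g^4 - 22*g^3 + 20*g^2 + 93*g - 90) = (g - 5)*(g - 2)*(g^4 - 22*g^2 - 24*g + 45) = (g - 5)*(g - 2)*(g + 3)*(g^3 - 3*g^2 - 13*g + 15) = (g - 5)^2*(g - 2)*(g + 3)*(g^2 + 2*g - 3) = (g - 5)^2*(g - 2)*(g - 1)*(g + 3)*(g + 3)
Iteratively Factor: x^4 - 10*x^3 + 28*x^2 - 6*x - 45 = (x - 5)*(x^3 - 5*x^2 + 3*x + 9) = (x - 5)*(x + 1)*(x^2 - 6*x + 9) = (x - 5)*(x - 3)*(x + 1)*(x - 3)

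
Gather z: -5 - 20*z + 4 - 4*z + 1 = -24*z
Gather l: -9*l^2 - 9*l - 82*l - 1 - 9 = -9*l^2 - 91*l - 10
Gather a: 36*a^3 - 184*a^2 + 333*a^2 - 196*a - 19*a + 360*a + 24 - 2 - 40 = 36*a^3 + 149*a^2 + 145*a - 18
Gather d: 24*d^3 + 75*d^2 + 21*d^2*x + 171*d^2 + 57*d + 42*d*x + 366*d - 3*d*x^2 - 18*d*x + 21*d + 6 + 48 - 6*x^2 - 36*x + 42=24*d^3 + d^2*(21*x + 246) + d*(-3*x^2 + 24*x + 444) - 6*x^2 - 36*x + 96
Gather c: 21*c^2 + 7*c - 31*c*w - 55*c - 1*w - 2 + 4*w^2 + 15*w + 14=21*c^2 + c*(-31*w - 48) + 4*w^2 + 14*w + 12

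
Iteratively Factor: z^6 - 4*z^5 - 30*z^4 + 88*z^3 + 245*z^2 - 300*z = (z - 5)*(z^5 + z^4 - 25*z^3 - 37*z^2 + 60*z) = (z - 5)*(z + 3)*(z^4 - 2*z^3 - 19*z^2 + 20*z) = (z - 5)*(z + 3)*(z + 4)*(z^3 - 6*z^2 + 5*z) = (z - 5)*(z - 1)*(z + 3)*(z + 4)*(z^2 - 5*z) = z*(z - 5)*(z - 1)*(z + 3)*(z + 4)*(z - 5)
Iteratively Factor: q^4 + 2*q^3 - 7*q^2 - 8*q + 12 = (q - 1)*(q^3 + 3*q^2 - 4*q - 12) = (q - 2)*(q - 1)*(q^2 + 5*q + 6) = (q - 2)*(q - 1)*(q + 2)*(q + 3)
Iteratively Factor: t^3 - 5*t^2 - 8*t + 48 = (t - 4)*(t^2 - t - 12) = (t - 4)^2*(t + 3)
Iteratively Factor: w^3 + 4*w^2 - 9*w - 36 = (w + 4)*(w^2 - 9) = (w + 3)*(w + 4)*(w - 3)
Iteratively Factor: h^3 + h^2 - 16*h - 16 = (h + 4)*(h^2 - 3*h - 4) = (h + 1)*(h + 4)*(h - 4)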